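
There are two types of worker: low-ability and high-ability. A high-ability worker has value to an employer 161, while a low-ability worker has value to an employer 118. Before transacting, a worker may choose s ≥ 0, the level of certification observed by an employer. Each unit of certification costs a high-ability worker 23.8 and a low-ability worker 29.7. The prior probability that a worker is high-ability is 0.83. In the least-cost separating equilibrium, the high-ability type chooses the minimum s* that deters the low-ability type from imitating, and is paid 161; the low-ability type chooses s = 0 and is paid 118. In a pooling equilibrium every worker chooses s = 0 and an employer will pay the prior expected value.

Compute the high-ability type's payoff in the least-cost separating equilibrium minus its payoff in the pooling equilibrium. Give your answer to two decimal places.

Least-cost separating signal: s* solves 118 = 161 − 29.7·s*, so s* = (161 − 118)/29.7 ≈ 1.4478.
High-ability type's separating payoff: 161 − 23.8 × s* = 161 − 23.8 × (161 − 118)/29.7 = 161 − 1023.4/29.7 ≈ 126.5421.
Pooling payoff: 0.83 × 161 + 0.17 × 118 = 153.69.
Difference: 126.5421 − 153.69 = -27.1479, i.e. -27.15 to two decimal places.
The high-ability type would prefer the pooling outcome.

-27.15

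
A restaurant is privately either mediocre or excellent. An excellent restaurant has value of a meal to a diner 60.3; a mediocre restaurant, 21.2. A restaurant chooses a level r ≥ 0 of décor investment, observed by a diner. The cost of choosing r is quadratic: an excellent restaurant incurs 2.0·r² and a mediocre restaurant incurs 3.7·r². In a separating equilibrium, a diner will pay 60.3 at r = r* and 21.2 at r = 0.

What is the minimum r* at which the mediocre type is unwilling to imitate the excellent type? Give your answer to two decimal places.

The mediocre type at r = 0 receives 21.2; imitating at r* yields 60.3 − 3.7·r*².
Indifference: 21.2 = 60.3 − 3.7·r*², so r*² = (60.3 − 21.2) / 3.7 ≈ 10.5676.
r* = √10.5676 ≈ 3.25.

3.25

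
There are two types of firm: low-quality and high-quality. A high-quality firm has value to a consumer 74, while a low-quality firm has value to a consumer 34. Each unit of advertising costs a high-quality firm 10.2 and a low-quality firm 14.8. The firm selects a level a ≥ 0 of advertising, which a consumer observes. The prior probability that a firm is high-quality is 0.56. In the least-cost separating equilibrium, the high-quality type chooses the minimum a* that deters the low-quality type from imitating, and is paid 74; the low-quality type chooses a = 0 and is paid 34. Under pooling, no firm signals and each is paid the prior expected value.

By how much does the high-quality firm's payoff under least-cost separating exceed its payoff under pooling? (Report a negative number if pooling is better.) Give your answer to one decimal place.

-10.0

Least-cost separating signal: a* solves 34 = 74 − 14.8·a*, so a* = (74 − 34)/14.8 ≈ 2.7027.
High-quality type's separating payoff: 74 − 10.2 × a* = 74 − 10.2 × (74 − 34)/14.8 = 74 − 408/14.8 ≈ 46.432.
Pooling payoff: 0.56 × 74 + 0.44 × 34 = 56.4.
Difference: 46.432 − 56.4 = -9.968, i.e. -10.0 to one decimal place.
The high-quality type would prefer the pooling outcome.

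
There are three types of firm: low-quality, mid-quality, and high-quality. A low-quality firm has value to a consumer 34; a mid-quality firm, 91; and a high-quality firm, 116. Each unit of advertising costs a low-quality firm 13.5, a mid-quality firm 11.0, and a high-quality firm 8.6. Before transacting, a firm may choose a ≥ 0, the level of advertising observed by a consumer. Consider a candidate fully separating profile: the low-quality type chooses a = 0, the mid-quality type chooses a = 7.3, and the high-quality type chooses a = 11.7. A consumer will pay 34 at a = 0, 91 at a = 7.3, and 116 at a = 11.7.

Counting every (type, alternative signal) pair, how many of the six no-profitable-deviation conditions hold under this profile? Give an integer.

Low-quality (own payoff 34): to a=7.3 gives 91 − 13.5×7.3 = -7.55 → no gain ✓; to a=11.7 gives 116 − 13.5×11.7 = -41.95 → no gain ✓.
Mid-quality (own payoff 91 − 11.0×7.3 = 10.7): to a=0 gives 34 → profitable ✗; to a=11.7 gives 116 − 11.0×11.7 = -12.7 → no gain ✓.
High-quality (own payoff 116 − 8.6×11.7 = 15.38): to a=0 gives 34 → profitable ✗; to a=7.3 gives 91 − 8.6×7.3 = 28.22 → profitable ✗.
3 of the 6 constraints hold; not an equilibrium.

3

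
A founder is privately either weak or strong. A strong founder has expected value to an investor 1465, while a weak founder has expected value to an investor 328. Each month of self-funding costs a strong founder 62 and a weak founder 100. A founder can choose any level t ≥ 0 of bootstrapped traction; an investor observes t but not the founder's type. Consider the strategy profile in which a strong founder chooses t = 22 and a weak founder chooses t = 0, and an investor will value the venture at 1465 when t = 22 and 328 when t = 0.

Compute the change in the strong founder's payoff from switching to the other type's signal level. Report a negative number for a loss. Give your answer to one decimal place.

Playing t = 22 the strong founder receives 1465 − 62 × 22 = 101.
Deviating to t = 0 yields 328 instead.
Gain from deviating: 328 − 101 = 227.0.
The gain is positive, so the strong type's incentive-compatibility constraint is violated — this profile is not a separating equilibrium.

227.0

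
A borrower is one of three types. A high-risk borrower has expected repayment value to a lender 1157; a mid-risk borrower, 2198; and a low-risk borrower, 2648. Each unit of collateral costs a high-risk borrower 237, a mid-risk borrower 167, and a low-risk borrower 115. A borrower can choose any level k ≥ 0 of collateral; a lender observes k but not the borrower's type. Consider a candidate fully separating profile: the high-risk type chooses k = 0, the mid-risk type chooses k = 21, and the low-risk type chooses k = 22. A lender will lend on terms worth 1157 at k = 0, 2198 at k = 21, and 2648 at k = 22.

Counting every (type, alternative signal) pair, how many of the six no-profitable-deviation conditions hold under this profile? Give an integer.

Mid-risk (own payoff 2198 − 167×21 = -1309): to k=0 gives 1157 → profitable ✗; to k=22 gives 2648 − 167×22 = -1026 → profitable ✗.
Low-risk (own payoff 2648 − 115×22 = 118): to k=0 gives 1157 → profitable ✗; to k=21 gives 2198 − 115×21 = -217 → no gain ✓.
High-risk (own payoff 1157): to k=21 gives 2198 − 237×21 = -2779 → no gain ✓; to k=22 gives 2648 − 237×22 = -2566 → no gain ✓.
3 of the 6 constraints hold; not an equilibrium.

3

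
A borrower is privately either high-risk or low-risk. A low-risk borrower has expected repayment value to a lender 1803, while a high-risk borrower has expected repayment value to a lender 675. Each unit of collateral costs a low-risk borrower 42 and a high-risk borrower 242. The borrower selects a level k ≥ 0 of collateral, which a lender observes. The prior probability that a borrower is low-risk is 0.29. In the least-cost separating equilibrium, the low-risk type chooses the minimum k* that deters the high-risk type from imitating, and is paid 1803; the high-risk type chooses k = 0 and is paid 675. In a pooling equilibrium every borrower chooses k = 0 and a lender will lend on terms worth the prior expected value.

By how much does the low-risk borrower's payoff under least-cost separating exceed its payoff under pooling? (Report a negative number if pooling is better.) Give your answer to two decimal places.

Least-cost separating signal: k* solves 675 = 1803 − 242·k*, so k* = (1803 − 675)/242 ≈ 4.6612.
Low-risk type's separating payoff: 1803 − 42 × k* = 1803 − 42 × (1803 − 675)/242 = 1803 − 47376/242 ≈ 1607.2314.
Pooling payoff: 0.29 × 1803 + 0.71 × 675 = 1002.12.
Difference: 1607.2314 − 1002.12 = 605.1114, i.e. 605.11 to two decimal places.
The low-risk type prefers to separate.

605.11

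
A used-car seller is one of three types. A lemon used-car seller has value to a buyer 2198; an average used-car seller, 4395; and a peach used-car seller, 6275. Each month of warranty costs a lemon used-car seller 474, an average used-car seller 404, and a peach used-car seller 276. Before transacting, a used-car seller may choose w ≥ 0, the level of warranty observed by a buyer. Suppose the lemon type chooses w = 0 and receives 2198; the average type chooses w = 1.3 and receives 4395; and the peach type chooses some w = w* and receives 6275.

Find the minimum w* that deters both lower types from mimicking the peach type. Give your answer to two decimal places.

Average type (on-path payoff 4395 − 404×1.3 = 3869.8) won't mimic when 3869.8 ≥ 6275 − 404·w*, i.e. w* ≥ 5.95.
Lemon type (on-path payoff 2198) won't mimic when 2198 ≥ 6275 − 474·w*, i.e. w* ≥ 8.60.
Both must hold, so w* = max(8.60, 5.95) = 8.60. The lemon type's constraint binds.

8.60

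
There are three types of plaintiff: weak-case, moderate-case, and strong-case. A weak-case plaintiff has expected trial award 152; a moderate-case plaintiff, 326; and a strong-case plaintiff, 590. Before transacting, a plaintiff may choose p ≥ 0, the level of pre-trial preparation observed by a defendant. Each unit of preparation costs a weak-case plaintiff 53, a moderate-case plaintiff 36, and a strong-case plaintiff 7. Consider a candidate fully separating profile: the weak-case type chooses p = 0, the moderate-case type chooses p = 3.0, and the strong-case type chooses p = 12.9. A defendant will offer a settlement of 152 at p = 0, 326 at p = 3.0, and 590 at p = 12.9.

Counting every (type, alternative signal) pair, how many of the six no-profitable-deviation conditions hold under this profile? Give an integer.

Weak-case (own payoff 152): to p=3.0 gives 326 − 53×3.0 = 167 → profitable ✗; to p=12.9 gives 590 − 53×12.9 = -93.7 → no gain ✓.
Moderate-case (own payoff 326 − 36×3.0 = 218): to p=0 gives 152 → no gain ✓; to p=12.9 gives 590 − 36×12.9 = 125.6 → no gain ✓.
Strong-case (own payoff 590 − 7×12.9 = 499.7): to p=0 gives 152 → no gain ✓; to p=3.0 gives 326 − 7×3.0 = 305 → no gain ✓.
5 of the 6 constraints hold; not an equilibrium.

5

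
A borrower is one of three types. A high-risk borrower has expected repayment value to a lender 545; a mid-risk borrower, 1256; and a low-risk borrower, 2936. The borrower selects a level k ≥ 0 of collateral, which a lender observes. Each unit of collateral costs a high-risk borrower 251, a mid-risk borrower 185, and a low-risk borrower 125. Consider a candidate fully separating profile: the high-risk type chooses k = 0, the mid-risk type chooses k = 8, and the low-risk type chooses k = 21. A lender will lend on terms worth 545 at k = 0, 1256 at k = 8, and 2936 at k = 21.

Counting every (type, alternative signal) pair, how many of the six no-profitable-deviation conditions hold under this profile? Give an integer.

Mid-risk (own payoff 1256 − 185×8 = -224): to k=0 gives 545 → profitable ✗; to k=21 gives 2936 − 185×21 = -949 → no gain ✓.
High-risk (own payoff 545): to k=8 gives 1256 − 251×8 = -752 → no gain ✓; to k=21 gives 2936 − 251×21 = -2335 → no gain ✓.
Low-risk (own payoff 2936 − 125×21 = 311): to k=0 gives 545 → profitable ✗; to k=8 gives 1256 − 125×8 = 256 → no gain ✓.
4 of the 6 constraints hold; not an equilibrium.

4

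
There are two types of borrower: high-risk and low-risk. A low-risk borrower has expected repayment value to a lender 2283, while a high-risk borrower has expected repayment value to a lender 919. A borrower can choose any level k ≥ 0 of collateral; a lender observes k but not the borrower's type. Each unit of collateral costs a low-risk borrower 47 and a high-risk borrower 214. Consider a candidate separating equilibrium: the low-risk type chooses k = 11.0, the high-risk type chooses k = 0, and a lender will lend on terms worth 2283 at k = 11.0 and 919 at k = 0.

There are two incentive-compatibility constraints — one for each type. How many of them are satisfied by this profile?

Low-risk type: signal → 2283 − 47 × 11.0 = 1766; deviate to 0 → 919. IC holds (1766 ≥ 919).
High-risk type: stay at 0 → 919; mimic → 2283 − 214 × 11.0 = -71. IC holds (919 ≥ -71).
2 of 2 constraints hold, so this is a separating equilibrium.

2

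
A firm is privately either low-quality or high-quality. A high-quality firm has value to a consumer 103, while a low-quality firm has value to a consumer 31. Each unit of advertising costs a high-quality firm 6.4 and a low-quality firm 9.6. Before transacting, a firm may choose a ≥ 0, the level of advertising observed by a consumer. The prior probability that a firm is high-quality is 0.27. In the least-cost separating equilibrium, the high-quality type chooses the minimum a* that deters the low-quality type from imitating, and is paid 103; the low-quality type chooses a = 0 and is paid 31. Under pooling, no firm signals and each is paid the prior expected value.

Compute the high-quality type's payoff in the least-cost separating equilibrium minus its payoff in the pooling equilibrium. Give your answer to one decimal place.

Least-cost separating signal: a* solves 31 = 103 − 9.6·a*, so a* = (103 − 31)/9.6 = 7.5.
High-quality type's separating payoff: 103 − 6.4 × a* = 103 − 6.4 × (103 − 31)/9.6 = 103 − 460.8/9.6 = 55.
Pooling payoff: 0.27 × 103 + 0.73 × 31 = 50.44.
Difference: 55 − 50.44 = 4.56, i.e. 4.6 to one decimal place.
The high-quality type prefers to separate.

4.6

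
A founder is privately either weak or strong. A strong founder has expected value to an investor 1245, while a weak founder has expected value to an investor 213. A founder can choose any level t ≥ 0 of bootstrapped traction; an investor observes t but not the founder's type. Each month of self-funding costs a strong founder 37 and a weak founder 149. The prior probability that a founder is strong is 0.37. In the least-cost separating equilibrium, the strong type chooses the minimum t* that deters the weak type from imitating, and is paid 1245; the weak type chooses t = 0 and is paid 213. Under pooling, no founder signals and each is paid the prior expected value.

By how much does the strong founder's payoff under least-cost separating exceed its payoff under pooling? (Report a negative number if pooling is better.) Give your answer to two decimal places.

Least-cost separating signal: t* solves 213 = 1245 − 149·t*, so t* = (1245 − 213)/149 ≈ 6.9262.
Strong type's separating payoff: 1245 − 37 × t* = 1245 − 37 × (1245 − 213)/149 = 1245 − 38184/149 ≈ 988.7315.
Pooling payoff: 0.37 × 1245 + 0.63 × 213 = 594.84.
Difference: 988.7315 − 594.84 = 393.8915, i.e. 393.89 to two decimal places.
The strong type prefers to separate.

393.89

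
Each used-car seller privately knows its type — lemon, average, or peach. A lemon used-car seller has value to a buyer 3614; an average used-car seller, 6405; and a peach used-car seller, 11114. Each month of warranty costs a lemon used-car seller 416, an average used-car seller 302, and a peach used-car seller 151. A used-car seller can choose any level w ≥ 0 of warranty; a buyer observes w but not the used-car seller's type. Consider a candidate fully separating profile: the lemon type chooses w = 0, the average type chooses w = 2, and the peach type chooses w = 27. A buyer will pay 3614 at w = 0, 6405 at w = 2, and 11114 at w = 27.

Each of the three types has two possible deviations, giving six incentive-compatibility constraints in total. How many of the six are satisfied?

5

Lemon (own payoff 3614): to w=2 gives 6405 − 416×2 = 5573 → profitable ✗; to w=27 gives 11114 − 416×27 = -118 → no gain ✓.
Average (own payoff 6405 − 302×2 = 5801): to w=0 gives 3614 → no gain ✓; to w=27 gives 11114 − 302×27 = 2960 → no gain ✓.
Peach (own payoff 11114 − 151×27 = 7037): to w=0 gives 3614 → no gain ✓; to w=2 gives 6405 − 151×2 = 6103 → no gain ✓.
5 of the 6 constraints hold; not an equilibrium.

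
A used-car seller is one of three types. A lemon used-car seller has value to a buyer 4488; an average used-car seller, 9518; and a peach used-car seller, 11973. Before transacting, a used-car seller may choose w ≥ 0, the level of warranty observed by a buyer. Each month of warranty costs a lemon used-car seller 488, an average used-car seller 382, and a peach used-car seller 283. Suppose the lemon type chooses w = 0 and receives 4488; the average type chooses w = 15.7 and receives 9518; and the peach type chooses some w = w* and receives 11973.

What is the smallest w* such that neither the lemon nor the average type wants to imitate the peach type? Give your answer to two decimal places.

22.13

Lemon type (on-path payoff 4488) won't mimic when 4488 ≥ 11973 − 488·w*, i.e. w* ≥ 15.34.
Average type (on-path payoff 9518 − 382×15.7 = 3520.6) won't mimic when 3520.6 ≥ 11973 − 382·w*, i.e. w* ≥ 22.13.
Both must hold, so w* = max(15.34, 22.13) = 22.13. The average type's constraint binds.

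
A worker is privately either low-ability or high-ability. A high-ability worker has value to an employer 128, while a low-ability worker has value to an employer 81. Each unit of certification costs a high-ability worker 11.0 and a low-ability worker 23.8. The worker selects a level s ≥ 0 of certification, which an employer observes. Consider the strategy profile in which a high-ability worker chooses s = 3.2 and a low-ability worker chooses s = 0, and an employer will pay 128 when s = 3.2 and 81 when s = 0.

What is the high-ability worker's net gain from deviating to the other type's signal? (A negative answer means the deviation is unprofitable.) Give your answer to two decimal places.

-11.80

Playing s = 3.2 the high-ability worker receives 128 − 11.0 × 3.2 = 92.8.
Deviating to s = 0 yields 81 instead.
Gain from deviating: 81 − 92.8 = -11.80.
The gain is negative, so the high-ability type's incentive-compatibility constraint is satisfied.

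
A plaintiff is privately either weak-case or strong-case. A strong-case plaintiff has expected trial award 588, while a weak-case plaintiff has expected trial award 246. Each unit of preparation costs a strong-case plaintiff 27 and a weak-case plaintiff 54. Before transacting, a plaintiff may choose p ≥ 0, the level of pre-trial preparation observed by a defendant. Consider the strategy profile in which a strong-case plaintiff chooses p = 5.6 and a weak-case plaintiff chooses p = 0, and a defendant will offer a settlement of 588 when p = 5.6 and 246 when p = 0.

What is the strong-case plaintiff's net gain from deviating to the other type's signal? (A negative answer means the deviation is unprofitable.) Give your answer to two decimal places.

-190.80

Playing p = 5.6 the strong-case plaintiff receives 588 − 27 × 5.6 = 436.8.
Deviating to p = 0 yields 246 instead.
Gain from deviating: 246 − 436.8 = -190.80.
The gain is negative, so the strong-case type's incentive-compatibility constraint is satisfied.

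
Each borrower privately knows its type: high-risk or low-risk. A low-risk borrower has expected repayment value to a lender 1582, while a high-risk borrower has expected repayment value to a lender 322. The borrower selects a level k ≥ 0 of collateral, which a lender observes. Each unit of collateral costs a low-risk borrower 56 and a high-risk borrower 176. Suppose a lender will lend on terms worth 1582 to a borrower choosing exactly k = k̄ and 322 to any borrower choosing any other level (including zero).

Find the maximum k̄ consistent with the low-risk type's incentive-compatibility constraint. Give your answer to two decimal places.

22.50

Choosing k̄ yields the low-risk type 1582 − 56·k̄; choosing zero yields 322.
The low-risk type is indifferent at 1582 − 56·k̄ = 322, i.e. k̄ = (1582 − 322) / 56 = 22.50.
For any k̄ above 22.50 the low-risk type would rather pool at zero, so separation collapses.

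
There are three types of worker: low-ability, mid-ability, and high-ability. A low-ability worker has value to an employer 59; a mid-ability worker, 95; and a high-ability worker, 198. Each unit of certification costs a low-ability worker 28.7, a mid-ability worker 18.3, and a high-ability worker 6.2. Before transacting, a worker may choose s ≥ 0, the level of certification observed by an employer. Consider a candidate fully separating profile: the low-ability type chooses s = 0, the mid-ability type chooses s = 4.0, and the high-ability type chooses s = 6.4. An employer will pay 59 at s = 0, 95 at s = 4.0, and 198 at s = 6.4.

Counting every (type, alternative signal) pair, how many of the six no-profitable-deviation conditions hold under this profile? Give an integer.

4

Low-ability (own payoff 59): to s=4.0 gives 95 − 28.7×4.0 = -19.8 → no gain ✓; to s=6.4 gives 198 − 28.7×6.4 = 14.32 → no gain ✓.
High-ability (own payoff 198 − 6.2×6.4 = 158.32): to s=0 gives 59 → no gain ✓; to s=4.0 gives 95 − 6.2×4.0 = 70.2 → no gain ✓.
Mid-ability (own payoff 95 − 18.3×4.0 = 21.8): to s=0 gives 59 → profitable ✗; to s=6.4 gives 198 − 18.3×6.4 = 80.88 → profitable ✗.
4 of the 6 constraints hold; not an equilibrium.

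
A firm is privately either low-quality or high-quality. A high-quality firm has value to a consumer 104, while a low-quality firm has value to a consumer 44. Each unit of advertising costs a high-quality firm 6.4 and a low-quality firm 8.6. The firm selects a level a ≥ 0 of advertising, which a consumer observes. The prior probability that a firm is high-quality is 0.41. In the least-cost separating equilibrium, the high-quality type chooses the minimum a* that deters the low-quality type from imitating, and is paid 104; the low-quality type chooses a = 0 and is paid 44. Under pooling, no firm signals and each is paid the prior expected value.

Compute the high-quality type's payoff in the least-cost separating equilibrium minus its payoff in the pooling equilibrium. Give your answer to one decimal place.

-9.3

Least-cost separating signal: a* solves 44 = 104 − 8.6·a*, so a* = (104 − 44)/8.6 ≈ 6.9767.
High-quality type's separating payoff: 104 − 6.4 × a* = 104 − 6.4 × (104 − 44)/8.6 = 104 − 384/8.6 ≈ 59.349.
Pooling payoff: 0.41 × 104 + 0.59 × 44 = 68.6.
Difference: 59.349 − 68.6 = -9.251, i.e. -9.3 to one decimal place.
The high-quality type would prefer the pooling outcome.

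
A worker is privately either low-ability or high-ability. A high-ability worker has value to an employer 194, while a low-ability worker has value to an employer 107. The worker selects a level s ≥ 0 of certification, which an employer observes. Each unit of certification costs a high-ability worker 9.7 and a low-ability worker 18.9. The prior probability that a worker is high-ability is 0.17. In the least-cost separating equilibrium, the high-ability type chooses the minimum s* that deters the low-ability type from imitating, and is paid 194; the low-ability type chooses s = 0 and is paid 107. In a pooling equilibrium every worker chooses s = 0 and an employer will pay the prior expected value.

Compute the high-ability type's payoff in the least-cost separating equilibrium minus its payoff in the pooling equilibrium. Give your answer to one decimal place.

27.6

Least-cost separating signal: s* solves 107 = 194 − 18.9·s*, so s* = (194 − 107)/18.9 ≈ 4.6032.
High-ability type's separating payoff: 194 − 9.7 × s* = 194 − 9.7 × (194 − 107)/18.9 = 194 − 843.9/18.9 ≈ 149.349.
Pooling payoff: 0.17 × 194 + 0.83 × 107 = 121.79.
Difference: 149.349 − 121.79 = 27.559, i.e. 27.6 to one decimal place.
The high-ability type prefers to separate.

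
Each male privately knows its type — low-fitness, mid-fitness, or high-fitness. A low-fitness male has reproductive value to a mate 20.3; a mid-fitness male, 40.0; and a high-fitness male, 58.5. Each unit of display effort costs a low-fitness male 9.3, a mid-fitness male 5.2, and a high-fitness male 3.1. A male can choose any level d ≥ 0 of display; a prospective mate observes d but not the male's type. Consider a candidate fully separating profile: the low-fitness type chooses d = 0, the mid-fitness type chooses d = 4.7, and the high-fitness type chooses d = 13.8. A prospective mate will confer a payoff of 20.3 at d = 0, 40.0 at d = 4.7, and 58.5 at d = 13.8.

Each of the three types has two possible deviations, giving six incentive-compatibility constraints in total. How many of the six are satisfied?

High-fitness (own payoff 58.5 − 3.1×13.8 = 15.72): to d=0 gives 20.3 → profitable ✗; to d=4.7 gives 40.0 − 3.1×4.7 = 25.43 → profitable ✗.
Low-fitness (own payoff 20.3): to d=4.7 gives 40.0 − 9.3×4.7 = -3.71 → no gain ✓; to d=13.8 gives 58.5 − 9.3×13.8 = -69.84 → no gain ✓.
Mid-fitness (own payoff 40.0 − 5.2×4.7 = 15.56): to d=0 gives 20.3 → profitable ✗; to d=13.8 gives 58.5 − 5.2×13.8 = -13.26 → no gain ✓.
3 of the 6 constraints hold; not an equilibrium.

3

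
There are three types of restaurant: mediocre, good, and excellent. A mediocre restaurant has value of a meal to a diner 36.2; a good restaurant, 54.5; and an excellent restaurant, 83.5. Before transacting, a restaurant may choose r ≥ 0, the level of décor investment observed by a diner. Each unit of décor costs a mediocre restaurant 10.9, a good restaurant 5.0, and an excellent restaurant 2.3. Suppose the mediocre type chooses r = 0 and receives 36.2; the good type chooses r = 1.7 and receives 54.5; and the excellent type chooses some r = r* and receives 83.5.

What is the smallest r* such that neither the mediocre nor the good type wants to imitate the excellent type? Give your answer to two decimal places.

7.50

Mediocre type (on-path payoff 36.2) won't mimic when 36.2 ≥ 83.5 − 10.9·r*, i.e. r* ≥ 4.34.
Good type (on-path payoff 54.5 − 5.0×1.7 = 46) won't mimic when 46 ≥ 83.5 − 5.0·r*, i.e. r* ≥ 7.50.
Both must hold, so r* = max(4.34, 7.50) = 7.50. The good type's constraint binds.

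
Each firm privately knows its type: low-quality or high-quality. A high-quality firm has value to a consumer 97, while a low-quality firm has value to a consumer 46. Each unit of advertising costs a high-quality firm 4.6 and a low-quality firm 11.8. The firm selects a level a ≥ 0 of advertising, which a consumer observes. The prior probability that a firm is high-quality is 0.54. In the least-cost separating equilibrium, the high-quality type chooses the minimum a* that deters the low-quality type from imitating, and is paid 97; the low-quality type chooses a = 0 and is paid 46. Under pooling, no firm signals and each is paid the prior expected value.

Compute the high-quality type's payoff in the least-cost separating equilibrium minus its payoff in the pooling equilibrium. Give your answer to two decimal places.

Least-cost separating signal: a* solves 46 = 97 − 11.8·a*, so a* = (97 − 46)/11.8 ≈ 4.3220.
High-quality type's separating payoff: 97 − 4.6 × a* = 97 − 4.6 × (97 − 46)/11.8 = 97 − 234.6/11.8 ≈ 77.1186.
Pooling payoff: 0.54 × 97 + 0.46 × 46 = 73.54.
Difference: 77.1186 − 73.54 = 3.5786, i.e. 3.58 to two decimal places.
The high-quality type prefers to separate.

3.58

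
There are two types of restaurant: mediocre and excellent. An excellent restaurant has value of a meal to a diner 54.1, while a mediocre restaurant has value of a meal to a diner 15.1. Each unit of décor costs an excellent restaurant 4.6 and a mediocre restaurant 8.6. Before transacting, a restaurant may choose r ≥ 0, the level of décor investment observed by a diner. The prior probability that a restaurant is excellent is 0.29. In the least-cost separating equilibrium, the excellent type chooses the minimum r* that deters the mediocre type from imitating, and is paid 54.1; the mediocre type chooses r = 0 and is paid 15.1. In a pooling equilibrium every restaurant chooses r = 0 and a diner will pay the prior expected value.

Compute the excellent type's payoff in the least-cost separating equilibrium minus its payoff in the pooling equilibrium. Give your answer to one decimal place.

6.8

Least-cost separating signal: r* solves 15.1 = 54.1 − 8.6·r*, so r* = (54.1 − 15.1)/8.6 ≈ 4.5349.
Excellent type's separating payoff: 54.1 − 4.6 × r* = 54.1 − 4.6 × (54.1 − 15.1)/8.6 = 54.1 − 179.4/8.6 ≈ 33.240.
Pooling payoff: 0.29 × 54.1 + 0.71 × 15.1 = 26.41.
Difference: 33.240 − 26.41 = 6.83, i.e. 6.8 to one decimal place.
The excellent type prefers to separate.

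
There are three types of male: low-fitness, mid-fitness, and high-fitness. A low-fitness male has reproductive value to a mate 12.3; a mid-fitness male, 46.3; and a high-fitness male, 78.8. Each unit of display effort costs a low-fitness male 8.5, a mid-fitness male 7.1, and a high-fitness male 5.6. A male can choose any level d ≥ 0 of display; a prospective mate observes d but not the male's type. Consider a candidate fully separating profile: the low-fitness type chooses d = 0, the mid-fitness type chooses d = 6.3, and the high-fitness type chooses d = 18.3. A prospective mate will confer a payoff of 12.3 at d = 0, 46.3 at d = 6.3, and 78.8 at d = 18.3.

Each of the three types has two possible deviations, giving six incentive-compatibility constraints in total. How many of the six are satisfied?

3

Low-fitness (own payoff 12.3): to d=6.3 gives 46.3 − 8.5×6.3 = -7.25 → no gain ✓; to d=18.3 gives 78.8 − 8.5×18.3 = -76.75 → no gain ✓.
Mid-fitness (own payoff 46.3 − 7.1×6.3 = 1.57): to d=0 gives 12.3 → profitable ✗; to d=18.3 gives 78.8 − 7.1×18.3 = -51.13 → no gain ✓.
High-fitness (own payoff 78.8 − 5.6×18.3 = -23.68): to d=0 gives 12.3 → profitable ✗; to d=6.3 gives 46.3 − 5.6×6.3 = 11.02 → profitable ✗.
3 of the 6 constraints hold; not an equilibrium.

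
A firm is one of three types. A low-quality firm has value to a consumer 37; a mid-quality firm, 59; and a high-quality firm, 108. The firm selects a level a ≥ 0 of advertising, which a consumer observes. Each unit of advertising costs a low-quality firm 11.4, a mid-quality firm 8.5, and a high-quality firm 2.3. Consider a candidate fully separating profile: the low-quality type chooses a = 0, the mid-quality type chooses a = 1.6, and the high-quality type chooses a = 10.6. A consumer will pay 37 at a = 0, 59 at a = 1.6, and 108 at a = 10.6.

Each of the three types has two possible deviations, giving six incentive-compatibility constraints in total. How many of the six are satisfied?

Low-quality (own payoff 37): to a=1.6 gives 59 − 11.4×1.6 = 40.76 → profitable ✗; to a=10.6 gives 108 − 11.4×10.6 = -12.84 → no gain ✓.
High-quality (own payoff 108 − 2.3×10.6 = 83.62): to a=0 gives 37 → no gain ✓; to a=1.6 gives 59 − 2.3×1.6 = 55.32 → no gain ✓.
Mid-quality (own payoff 59 − 8.5×1.6 = 45.4): to a=0 gives 37 → no gain ✓; to a=10.6 gives 108 − 8.5×10.6 = 17.9 → no gain ✓.
5 of the 6 constraints hold; not an equilibrium.

5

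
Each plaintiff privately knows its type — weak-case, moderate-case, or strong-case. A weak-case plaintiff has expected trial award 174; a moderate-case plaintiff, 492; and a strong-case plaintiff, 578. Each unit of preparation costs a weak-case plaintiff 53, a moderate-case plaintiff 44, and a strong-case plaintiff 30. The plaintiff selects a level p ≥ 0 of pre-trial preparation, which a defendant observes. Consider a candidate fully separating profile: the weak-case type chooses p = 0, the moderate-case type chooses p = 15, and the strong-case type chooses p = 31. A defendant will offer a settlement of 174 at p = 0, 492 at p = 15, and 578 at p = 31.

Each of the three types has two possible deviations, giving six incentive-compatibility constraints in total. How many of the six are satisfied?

Strong-case (own payoff 578 − 30×31 = -352): to p=0 gives 174 → profitable ✗; to p=15 gives 492 − 30×15 = 42 → profitable ✗.
Moderate-case (own payoff 492 − 44×15 = -168): to p=0 gives 174 → profitable ✗; to p=31 gives 578 − 44×31 = -786 → no gain ✓.
Weak-case (own payoff 174): to p=15 gives 492 − 53×15 = -303 → no gain ✓; to p=31 gives 578 − 53×31 = -1065 → no gain ✓.
3 of the 6 constraints hold; not an equilibrium.

3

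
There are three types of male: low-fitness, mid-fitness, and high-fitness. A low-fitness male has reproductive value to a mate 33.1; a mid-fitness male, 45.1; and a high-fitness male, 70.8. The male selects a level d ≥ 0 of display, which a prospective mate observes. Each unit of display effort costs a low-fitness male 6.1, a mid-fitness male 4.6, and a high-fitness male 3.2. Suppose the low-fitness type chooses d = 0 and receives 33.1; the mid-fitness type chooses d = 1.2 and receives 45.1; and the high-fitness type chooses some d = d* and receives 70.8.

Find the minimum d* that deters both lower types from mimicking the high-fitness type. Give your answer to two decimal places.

6.79

Low-fitness type (on-path payoff 33.1) won't mimic when 33.1 ≥ 70.8 − 6.1·d*, i.e. d* ≥ 6.18.
Mid-fitness type (on-path payoff 45.1 − 4.6×1.2 = 39.58) won't mimic when 39.58 ≥ 70.8 − 4.6·d*, i.e. d* ≥ 6.79.
Both must hold, so d* = max(6.18, 6.79) = 6.79. The mid-fitness type's constraint binds.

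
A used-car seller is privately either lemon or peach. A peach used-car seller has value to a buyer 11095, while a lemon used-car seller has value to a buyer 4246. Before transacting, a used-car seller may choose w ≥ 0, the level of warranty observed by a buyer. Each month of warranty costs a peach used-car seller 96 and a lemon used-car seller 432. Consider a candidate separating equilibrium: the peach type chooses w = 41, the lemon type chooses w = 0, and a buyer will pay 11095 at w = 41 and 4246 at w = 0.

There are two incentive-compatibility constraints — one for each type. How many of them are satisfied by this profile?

2

Peach type: signal → 11095 − 96 × 41 = 7159; deviate to 0 → 4246. IC holds (7159 ≥ 4246).
Lemon type: stay at 0 → 4246; mimic → 11095 − 432 × 41 = -6617. IC holds (4246 ≥ -6617).
2 of 2 constraints hold, so this is a separating equilibrium.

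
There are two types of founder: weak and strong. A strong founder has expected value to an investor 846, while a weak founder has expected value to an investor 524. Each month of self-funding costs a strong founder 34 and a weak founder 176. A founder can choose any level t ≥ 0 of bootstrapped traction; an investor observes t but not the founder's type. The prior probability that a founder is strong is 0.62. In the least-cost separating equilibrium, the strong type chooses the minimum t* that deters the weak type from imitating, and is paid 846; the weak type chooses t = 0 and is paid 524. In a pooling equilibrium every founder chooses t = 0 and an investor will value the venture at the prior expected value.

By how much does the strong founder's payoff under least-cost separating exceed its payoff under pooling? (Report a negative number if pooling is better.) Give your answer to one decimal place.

Least-cost separating signal: t* solves 524 = 846 − 176·t*, so t* = (846 − 524)/176 ≈ 1.8295.
Strong type's separating payoff: 846 − 34 × t* = 846 − 34 × (846 − 524)/176 = 846 − 10948/176 ≈ 783.795.
Pooling payoff: 0.62 × 846 + 0.38 × 524 = 723.64.
Difference: 783.795 − 723.64 = 60.155, i.e. 60.2 to one decimal place.
The strong type prefers to separate.

60.2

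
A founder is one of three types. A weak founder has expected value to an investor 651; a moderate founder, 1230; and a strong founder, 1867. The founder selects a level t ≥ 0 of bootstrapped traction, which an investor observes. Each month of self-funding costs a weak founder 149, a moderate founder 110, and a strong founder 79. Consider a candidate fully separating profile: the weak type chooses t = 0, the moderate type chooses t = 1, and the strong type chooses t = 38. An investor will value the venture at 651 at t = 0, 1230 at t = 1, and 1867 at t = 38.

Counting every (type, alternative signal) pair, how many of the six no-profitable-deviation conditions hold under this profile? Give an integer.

Weak (own payoff 651): to t=1 gives 1230 − 149×1 = 1081 → profitable ✗; to t=38 gives 1867 − 149×38 = -3795 → no gain ✓.
Moderate (own payoff 1230 − 110×1 = 1120): to t=0 gives 651 → no gain ✓; to t=38 gives 1867 − 110×38 = -2313 → no gain ✓.
Strong (own payoff 1867 − 79×38 = -1135): to t=0 gives 651 → profitable ✗; to t=1 gives 1230 − 79×1 = 1151 → profitable ✗.
3 of the 6 constraints hold; not an equilibrium.

3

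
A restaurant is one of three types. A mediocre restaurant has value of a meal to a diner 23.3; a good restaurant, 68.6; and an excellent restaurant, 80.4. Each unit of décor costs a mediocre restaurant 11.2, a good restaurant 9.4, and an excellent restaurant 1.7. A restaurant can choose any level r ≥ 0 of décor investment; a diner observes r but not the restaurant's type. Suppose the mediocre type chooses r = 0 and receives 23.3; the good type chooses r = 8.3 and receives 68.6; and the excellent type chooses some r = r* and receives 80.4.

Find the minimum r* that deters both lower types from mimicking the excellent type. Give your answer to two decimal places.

Mediocre type (on-path payoff 23.3) won't mimic when 23.3 ≥ 80.4 − 11.2·r*, i.e. r* ≥ 5.10.
Good type (on-path payoff 68.6 − 9.4×8.3 = -9.42) won't mimic when -9.42 ≥ 80.4 − 9.4·r*, i.e. r* ≥ 9.56.
Both must hold, so r* = max(5.10, 9.56) = 9.56. The good type's constraint binds.

9.56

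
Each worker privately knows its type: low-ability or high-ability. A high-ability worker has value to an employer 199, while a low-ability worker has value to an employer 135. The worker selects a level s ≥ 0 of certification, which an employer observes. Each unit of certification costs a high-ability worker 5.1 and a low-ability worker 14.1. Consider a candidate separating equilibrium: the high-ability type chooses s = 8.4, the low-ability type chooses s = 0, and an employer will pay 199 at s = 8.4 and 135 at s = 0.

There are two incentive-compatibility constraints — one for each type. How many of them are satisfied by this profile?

High-ability type: signal → 199 − 5.1 × 8.4 = 156.16; deviate to 0 → 135. IC holds (156.16 ≥ 135).
Low-ability type: stay at 0 → 135; mimic → 199 − 14.1 × 8.4 = 80.56. IC holds (135 ≥ 80.56).
2 of 2 constraints hold, so this is a separating equilibrium.

2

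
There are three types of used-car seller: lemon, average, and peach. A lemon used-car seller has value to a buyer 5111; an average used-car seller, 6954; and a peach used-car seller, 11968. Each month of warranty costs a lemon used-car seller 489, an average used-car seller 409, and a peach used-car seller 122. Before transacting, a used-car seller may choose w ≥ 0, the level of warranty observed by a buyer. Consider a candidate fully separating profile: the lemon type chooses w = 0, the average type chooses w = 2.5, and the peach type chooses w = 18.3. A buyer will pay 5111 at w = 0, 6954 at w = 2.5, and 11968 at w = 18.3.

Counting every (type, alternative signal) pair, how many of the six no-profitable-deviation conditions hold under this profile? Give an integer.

5

Lemon (own payoff 5111): to w=2.5 gives 6954 − 489×2.5 = 5731.5 → profitable ✗; to w=18.3 gives 11968 − 489×18.3 = 3019.3 → no gain ✓.
Peach (own payoff 11968 − 122×18.3 = 9735.4): to w=0 gives 5111 → no gain ✓; to w=2.5 gives 6954 − 122×2.5 = 6649 → no gain ✓.
Average (own payoff 6954 − 409×2.5 = 5931.5): to w=0 gives 5111 → no gain ✓; to w=18.3 gives 11968 − 409×18.3 = 4483.3 → no gain ✓.
5 of the 6 constraints hold; not an equilibrium.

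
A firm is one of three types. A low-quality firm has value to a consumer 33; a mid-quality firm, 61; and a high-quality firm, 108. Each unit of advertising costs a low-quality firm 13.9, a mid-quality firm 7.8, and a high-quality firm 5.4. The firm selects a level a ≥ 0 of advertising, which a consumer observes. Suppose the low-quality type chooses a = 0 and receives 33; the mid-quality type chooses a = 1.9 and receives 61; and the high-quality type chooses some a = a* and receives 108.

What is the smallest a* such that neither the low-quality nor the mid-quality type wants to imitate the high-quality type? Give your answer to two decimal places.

Low-quality type (on-path payoff 33) won't mimic when 33 ≥ 108 − 13.9·a*, i.e. a* ≥ 5.40.
Mid-quality type (on-path payoff 61 − 7.8×1.9 = 46.18) won't mimic when 46.18 ≥ 108 − 7.8·a*, i.e. a* ≥ 7.93.
Both must hold, so a* = max(5.40, 7.93) = 7.93. The mid-quality type's constraint binds.

7.93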